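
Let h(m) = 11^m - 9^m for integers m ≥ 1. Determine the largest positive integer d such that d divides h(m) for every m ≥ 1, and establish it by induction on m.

Computing the first values: h(1) = 2 and h(2) = 40; gcd(2, 40) = 2, so d ≤ 2.
We prove 2 | 11^m - 9^m for all m ≥ 1 by induction on m.
Base case (m = 1): h(1) = 2 = 2·(1), so 2 | h(1).
Suppose the result is true for m = k, i.e. 2 | h(k). Then
11^{k+1} − 9^{k+1} = 11·11^k − 9·9^k = 11·(11^k − 9^k) + (2)·9^k. The first term is divisible by 2 by the inductive hypothesis, and the second term (2)·9^k is divisible by 2 since 2 | 2. Hence 2 | h(k+1).
By induction, the statement is established for all m ≥ 1.
Therefore the largest such d is 2.

d = 2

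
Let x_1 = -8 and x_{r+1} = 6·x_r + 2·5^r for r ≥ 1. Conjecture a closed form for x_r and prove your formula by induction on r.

Computing the first terms: x_1 = -8, x_2 = -38, x_3 = -178. This suggests x_r = -2·5^r + 2·6^(r - 1).
When r = 1: the formula gives -8 = -8 = x_1.
Suppose the result is true for r = p, so x_p = -2·5^p + 2·6^(p - 1).
Then x_{p+1} = 6·x_p + 2·5^p = 6·(-2·5^p + 2·6^(p - 1)) + 2·5^p = -2·5^(p + 1) + 2·6^p = -2·5^(p+1) + 2·6^((p+1) - 1),
which is the claimed formula at r = p+1.
This completes the induction.

x_r = -2·5^r + 2·6^(r - 1)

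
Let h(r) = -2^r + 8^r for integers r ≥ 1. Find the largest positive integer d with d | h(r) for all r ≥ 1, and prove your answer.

d = 6

Computing the first values: h(1) = 6 and h(2) = 60; gcd(6, 60) = 6, so d ≤ 6.
We prove 6 | -2^r + 8^r for all r ≥ 1 by induction on r.
When r = 1: h(1) = 6 = 6·(1), so 6 | h(1).
Suppose the result is true for r = i, i.e. 6 | h(i). Then
8^{i+1} − 2^{i+1} = 8·8^i − 2·2^i = 8·(8^i − 2^i) + (6)·2^i. The first term is divisible by 6 by the inductive hypothesis, and the second term (6)·2^i is divisible by 6 since 6 | 6. Hence 6 | h(i+1).
This completes the induction.
Therefore the largest such d is 6.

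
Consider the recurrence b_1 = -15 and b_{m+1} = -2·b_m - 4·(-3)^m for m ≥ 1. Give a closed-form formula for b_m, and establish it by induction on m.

Computing the first terms: b_1 = -15, b_2 = 42, b_3 = -120. This suggests b_m = -3(-2)^(m - 1) + 4(-3)^m.
For the base case m = 1: the formula gives -15 = -15 = b_1.
Inductive step: assume the claim holds for m = j, so b_j = -3(-2)^(j - 1) + 4(-3)^j.
Then b_{j+1} = -2·b_j - 4·(-3)^j = -2·(-3(-2)^(j - 1) + 4(-3)^j) - 4·(-3)^j = -3(-2)^j + 4(-3)^(j + 1) = -3(-2)^((j+1) - 1) + 4(-3)^(j+1),
which is the claimed formula at m = j+1.
By induction, the statement is established for all m ≥ 1.

b_m = -3(-2)^(m - 1) + 4(-3)^m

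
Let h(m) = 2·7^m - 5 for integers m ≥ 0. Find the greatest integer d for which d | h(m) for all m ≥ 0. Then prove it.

Computing the first values: h(0) = -3 and h(1) = 9; gcd(-3, 9) = 3, so d ≤ 3.
We prove 3 | 2·7^m - 5 for all m ≥ 0 by induction on m.
When m = 0: h(0) = -3 = 3·(-1), so 3 | h(0).
Inductive step: suppose the statement holds for some j ≥ 0, i.e. 3 | h(j). Then
h(j+1) = 2·7^(j+1) - 5 = 7·(2·7^j - 5) + 30 = 7·h(j) + 30. The first term is divisible by 3 by the inductive hypothesis, and 30 is divisible by 3. Hence 3 | h(j+1).
By induction, the statement is established for all m ≥ 0.
Therefore the largest such d is 3.

d = 3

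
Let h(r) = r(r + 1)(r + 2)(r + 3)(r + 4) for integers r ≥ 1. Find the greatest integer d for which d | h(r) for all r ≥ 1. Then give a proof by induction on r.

Computing the first values: h(1) = 120 and h(2) = 720; gcd(120, 720) = 120, so d ≤ 120.
We prove 120 | r(r + 1)(r + 2)(r + 3)(r + 4) for all r ≥ 1 by induction on r.
When r = 1: h(1) = 120 = 120·(1), so 120 | h(1).
Suppose the result is true for r = i, i.e. 120 | h(i). Then
h(i+1) − h(i) = (i+1)·(i+2)·(i+3)·(i+4)·(i+5) − i·(i+1)·(i+2)·(i+3)·(i+4) = (i+1)·(i+2)·(i+3)·(i+4)·[(i+5) − i] = 5·(i+1)·(i+2)·(i+3)·(i+4). The product of 4 consecutive integers is divisible by (4)! = 24, so h(i+1) − h(i) is divisible by 5·24 = 120. By the inductive hypothesis 120 | h(i), hence 120 | h(i+1).
By the principle of mathematical induction, the result holds for all r ≥ 1.
Therefore the largest such d is 120.

d = 120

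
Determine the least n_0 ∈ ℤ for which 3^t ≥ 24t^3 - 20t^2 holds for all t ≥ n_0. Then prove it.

At t = 8: 6561 < 11008, so the inequality fails and n_0 ≥ 9. We prove 3^t ≥ 24t^3 - 20t^2 for all t ≥ 9.
For the base case t = 9: 3^t = 19683 and 24t^3 - 20t^2 = 15876, so 19683 ≥ 15876.
For the inductive step, assume it holds for an arbitrary p ≥ 9, so 3^p ≥ 24p^3 - 20p^2.
Then 3^(p + 1) = 3·(3^p) ≥ 3·(24p^3 - 20p^2).
Also, for p ≥ 9 we have 3·(24p^3 - 20p^2) ≥ 24(p+1)^3 - 20(p+1)^2, since 3·(24p^3 - 20p^2) − (24(p+1)^3 - 20(p+1)^2) = 48p^3 - 112p^2 - 32p - 4, which is nonnegative for all p ≥ 9.
Combining, 3^(p + 1) ≥ 24(p+1)^3 - 20(p+1)^2.
By induction, the statement is established for all t ≥ 9.
Hence the smallest such n_0 is 9.

n_0 = 9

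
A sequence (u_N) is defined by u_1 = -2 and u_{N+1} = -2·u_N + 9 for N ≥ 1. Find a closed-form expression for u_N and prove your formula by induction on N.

u_N = -5(-2)^(N - 1) + 3

Computing the first terms: u_1 = -2, u_2 = 13, u_3 = -17. This suggests u_N = -5(-2)^(N - 1) + 3.
For the base case N = 1: the formula gives -2 = -2 = u_1.
Suppose the result is true for N = m, so u_m = -5(-2)^(m - 1) + 3.
Then u_{m+1} = -2·u_m + 9 = -2·(-5(-2)^(m - 1) + 3) + 9 = -5(-2)^m + 3 = -5(-2)^((m+1) - 1) + 3,
which is the claimed formula at N = m+1.
By induction, the statement is established for all N ≥ 1.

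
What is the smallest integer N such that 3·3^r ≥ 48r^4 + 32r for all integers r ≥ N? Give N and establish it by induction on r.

At r = 11: 531441 < 703120, so the inequality fails and N ≥ 12. We prove 3·3^r ≥ 48r^4 + 32r for all r ≥ 12.
For the base case r = 12: 3·3^r = 1594323 and 48r^4 + 32r = 995712, so 1594323 ≥ 995712.
Inductive step: suppose the statement holds for some p ≥ 12, so 3·3^p ≥ 48p^4 + 32p.
Then 3·3^(p + 1) = 3·(3·3^p) ≥ 3·(48p^4 + 32p).
Also, for p ≥ 12 we have 3·(48p^4 + 32p) ≥ 48(p+1)^4 + 32(p+1), since 3·(48p^4 + 32p) − (48(p+1)^4 + 32(p+1)) = 96p^4 - 192p^3 - 288p^2 - 128p - 80, which is nonnegative for all p ≥ 12.
Combining, 3·3^(p + 1) ≥ 48(p+1)^4 + 32(p+1).
Hence, by induction on r, the claim holds for every r ≥ 12.
Hence the smallest such N is 12.

N = 12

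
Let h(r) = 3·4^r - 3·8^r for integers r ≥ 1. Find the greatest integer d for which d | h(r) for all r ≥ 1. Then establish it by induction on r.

d = 12

Computing the first values: h(1) = -12 and h(2) = -144; gcd(-12, -144) = 12, so d ≤ 12.
We prove 12 | 3·4^r - 3·8^r for all r ≥ 1 by induction on r.
Base step (r = 1): h(1) = -12 = 12·(-1), so 12 | h(1).
Inductive step: assume the claim holds for r = k, i.e. 12 | h(k). Then
h(k+1) − 8·h(k) = (3·4^(k+1) - 3·8^(k+1)) − 8·(3·4^k - 3·8^k) = (3)·4^k·(4 − 8) = (-12)·4^k. Since 12 | h(k) by the inductive hypothesis, 12 | 8·h(k); and 12 | -12 since -12 = 12·-1. Therefore 12 | h(k+1).
This completes the induction.
Therefore the largest such d is 12.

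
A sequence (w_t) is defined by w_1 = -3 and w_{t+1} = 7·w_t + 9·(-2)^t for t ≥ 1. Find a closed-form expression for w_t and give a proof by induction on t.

w_t = -(-2)^t - 5·7^(t - 1)

Computing the first terms: w_1 = -3, w_2 = -39, w_3 = -237. This suggests w_t = -(-2)^t - 5·7^(t - 1).
Base step (t = 1): the formula gives -3 = -3 = w_1.
For the inductive step, assume it holds for an arbitrary m ≥ 1, so w_m = -(-2)^m - 5·7^(m - 1).
Then w_{m+1} = 7·w_m + 9·(-2)^m = 7·(-(-2)^m - 5·7^(m - 1)) + 9·(-2)^m = -(-2)^(m + 1) - 5·7^m = -(-2)^(m+1) - 5·7^((m+1) - 1),
which is the claimed formula at t = m+1.
Hence, by induction on t, the claim holds for every t ≥ 1.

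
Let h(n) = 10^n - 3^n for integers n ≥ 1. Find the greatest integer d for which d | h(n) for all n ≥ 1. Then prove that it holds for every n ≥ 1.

d = 7

Computing the first values: h(1) = 7 and h(2) = 91; gcd(7, 91) = 7, so d ≤ 7.
We prove 7 | 10^n - 3^n for all n ≥ 1 by induction on n.
Base case (n = 1): h(1) = 7 = 7·(1), so 7 | h(1).
Suppose the result is true for n = k, i.e. 7 | h(k). Then
10^{k+1} − 3^{k+1} = 10·10^k − 3·3^k = 10·(10^k − 3^k) + (7)·3^k. The first term is divisible by 7 by the inductive hypothesis, and the second term (7)·3^k is divisible by 7 since 7 | 7. Hence 7 | h(k+1).
Hence, by induction on n, the claim holds for every n ≥ 1.
Therefore the largest such d is 7.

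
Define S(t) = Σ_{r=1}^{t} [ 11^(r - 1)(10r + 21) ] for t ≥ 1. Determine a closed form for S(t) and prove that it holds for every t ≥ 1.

S(t) = 11^t(t + 2) - 2

We claim S(t) = 11^t(t + 2) - 2 for all t ≥ 1.
When t = 1: S(1) = 31, and the closed form gives 31. They agree.
Inductive step: suppose the statement holds for some r ≥ 1, so S(r) = 11^r(r + 2) - 2.
Then S(r+1) = S(r) + (11^r(10r + 31)) = (11^r(r + 2) - 2) + (11^r(10r + 31)).
Simplifying, S(r+1) = 11·11^r·r + 33·11^r - 2 = 11^(r+1)((r+1) + 2) - 2,
which is the closed form with t = r+1.
By induction, the statement is established for all t ≥ 1.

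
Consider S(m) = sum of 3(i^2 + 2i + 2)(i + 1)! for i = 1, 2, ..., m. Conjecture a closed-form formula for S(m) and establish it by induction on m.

S(m) = (3m + 3)(m + 2)! - 6

We claim S(m) = (3m + 3)(m + 2)! - 6 for all m ≥ 1.
Base step (m = 1): S(1) = 30, and the closed form gives 30. They agree.
Suppose the result is true for m = i, so S(i) = (3i + 3)(i + 2)! - 6.
Then S(i+1) = S(i) + (3(i^2 + 4i + 5)(i + 2)!) = ((3i + 3)(i + 2)! - 6) + (3(i^2 + 4i + 5)(i + 2)!).
Simplifying, S(i+1) = (3(i+1) + 3)((i+1) + 2)! - 6,
which is the closed form with m = i+1.
By the principle of mathematical induction, the result holds for all m ≥ 1.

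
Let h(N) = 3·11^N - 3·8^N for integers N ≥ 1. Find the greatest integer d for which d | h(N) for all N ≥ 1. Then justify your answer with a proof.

Computing the first values: h(1) = 9 and h(2) = 171; gcd(9, 171) = 9, so d ≤ 9.
We prove 9 | 3·11^N - 3·8^N for all N ≥ 1 by induction on N.
Base case (N = 1): h(1) = 9 = 9·(1), so 9 | h(1).
Suppose the result is true for N = m, i.e. 9 | h(m). Then
h(m+1) − 11·h(m) = (3·11^(m+1) - 3·8^(m+1)) − 11·(3·11^m - 3·8^m) = (-3)·8^m·(8 − 11) = (9)·8^m. Since 9 | h(m) by the inductive hypothesis, 9 | 11·h(m); and 9 | 9 since 9 = 9·1. Therefore 9 | h(m+1).
By induction, the statement is established for all N ≥ 1.
Therefore the largest such d is 9.

d = 9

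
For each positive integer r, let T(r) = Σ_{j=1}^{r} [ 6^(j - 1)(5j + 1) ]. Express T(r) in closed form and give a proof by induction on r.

T(r) = 6^r·r

We claim T(r) = 6^r·r for all r ≥ 1.
When r = 1: T(1) = 6, and the closed form gives 6. They agree.
Inductive step: suppose the statement holds for some j ≥ 1, so T(j) = 6^j·j.
Then T(j+1) = T(j) + (6^j(5j + 6)) = (6^j·j) + (6^j(5j + 6)).
Simplifying, T(j+1) = 6^(j + 1)(j + 1) = 6^(j+1)·(j+1),
which is the closed form with r = j+1.
Hence, by induction on r, the claim holds for every r ≥ 1.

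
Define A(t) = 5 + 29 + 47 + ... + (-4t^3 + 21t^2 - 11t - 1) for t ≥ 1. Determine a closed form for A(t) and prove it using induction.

A(t) = -t(t^3 - 5t^2 - 4t + 3)

We claim A(t) = -t(t^3 - 5t^2 - 4t + 3) for all t ≥ 1.
Base case (t = 1): A(1) = 5, and the closed form gives 5. They agree.
Inductive step: assume the claim holds for t = k, so A(k) = k(-k^3 + 5k^2 + 4k - 3).
Then A(k+1) = A(k) + (-4k^3 + 9k^2 + 19k + 5) = (k(-k^3 + 5k^2 + 4k - 3)) + (-4k^3 + 9k^2 + 19k + 5).
Simplifying, A(k+1) = -(k + 1)(k^3 - 2k^2 - 11k - 5) = -(k+1)((k+1)^3 - 5(k+1)^2 - 4(k+1) + 3),
which is the closed form with t = k+1.
By the principle of mathematical induction, the result holds for all t ≥ 1.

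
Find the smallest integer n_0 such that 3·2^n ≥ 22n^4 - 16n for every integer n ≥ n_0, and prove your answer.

n_0 = 21

At n = 20: 3145728 < 3519680, so the inequality fails and n_0 ≥ 21. We prove 3·2^n ≥ 22n^4 - 16n for all n ≥ 21.
When n = 21: 3·2^n = 6291456 and 22n^4 - 16n = 4278246, so 6291456 ≥ 4278246.
For the inductive step, assume it holds for an arbitrary j ≥ 21, so 3·2^j ≥ 22j^4 - 16j.
Then 3·2^(j + 1) = 2·(3·2^j) ≥ 2·(22j^4 - 16j).
Also, for j ≥ 21 we have 2·(22j^4 - 16j) ≥ 22(j+1)^4 - 16(j+1), since 2·(22j^4 - 16j) − (22(j+1)^4 - 16(j+1)) = 22j^4 - 88j^3 - 132j^2 - 104j - 6, which is nonnegative for all j ≥ 21.
Combining, 3·2^(j + 1) ≥ 22(j+1)^4 - 16(j+1).
Hence, by induction on n, the claim holds for every n ≥ 21.
Hence the smallest such n_0 is 21.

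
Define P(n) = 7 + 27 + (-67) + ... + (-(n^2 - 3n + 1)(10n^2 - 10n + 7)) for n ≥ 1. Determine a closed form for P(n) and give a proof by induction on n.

We claim P(n) = -n(2n^4 - 5n^3 - n^2 - 2n - 1) for all n ≥ 1.
For the base case n = 1: P(1) = 7, and the closed form gives 7. They agree.
Inductive step: suppose the statement holds for some k ≥ 1, so P(k) = k(-2k^4 + 5k^3 + k^2 + 2k + 1).
Then P(k+1) = P(k) + (-10k^4 + 13k^2 + 17k + 7) = (k(-2k^4 + 5k^3 + k^2 + 2k + 1)) + (-10k^4 + 13k^2 + 17k + 7).
Simplifying, P(k+1) = -(k + 1)(2k^4 + 3k^3 - 4k^2 - 11k - 7) = -(k+1)(2(k+1)^4 - 5(k+1)^3 - (k+1)^2 - 2(k+1) - 1),
which is the closed form with n = k+1.
Hence, by induction on n, the claim holds for every n ≥ 1.

P(n) = -n(2n^4 - 5n^3 - n^2 - 2n - 1)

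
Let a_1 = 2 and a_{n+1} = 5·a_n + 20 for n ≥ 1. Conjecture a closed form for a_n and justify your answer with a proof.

a_n = 7·5^(n - 1) - 5

Computing the first terms: a_1 = 2, a_2 = 30, a_3 = 170. This suggests a_n = 7·5^(n - 1) - 5.
When n = 1: the formula gives 2 = 2 = a_1.
Inductive step: suppose the statement holds for some m ≥ 1, so a_m = 7·5^(m - 1) - 5.
Then a_{m+1} = 5·a_m + 20 = 5·(7·5^(m - 1) - 5) + 20 = 7·5^m - 5 = 7·5^((m+1) - 1) - 5,
which is the claimed formula at n = m+1.
Hence, by induction on n, the claim holds for every n ≥ 1.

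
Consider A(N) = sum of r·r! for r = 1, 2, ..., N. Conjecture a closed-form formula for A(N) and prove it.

A(N) = (N + 1)! - 1

We claim A(N) = (N + 1)! - 1 for all N ≥ 1.
For the base case N = 1: A(1) = 1, and the closed form gives 1. They agree.
Inductive step: suppose the statement holds for some r ≥ 1, so A(r) = (r + 1)! - 1.
Then A(r+1) = A(r) + ((r + 1)(r + 1)!) = ((r + 1)! - 1) + ((r + 1)(r + 1)!).
Simplifying, A(r+1) = ((r+1) + 1)! - 1,
which is the closed form with N = r+1.
By induction, the statement is established for all N ≥ 1.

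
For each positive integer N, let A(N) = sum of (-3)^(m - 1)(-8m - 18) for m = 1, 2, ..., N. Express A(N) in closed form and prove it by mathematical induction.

A(N) = (-3)^N(2N + 5) - 5

We claim A(N) = (-3)^N(2N + 5) - 5 for all N ≥ 1.
Base step (N = 1): A(1) = -26, and the closed form gives -26. They agree.
Inductive step: suppose the statement holds for some m ≥ 1, so A(m) = (-3)^m(2m + 5) - 5.
Then A(m+1) = A(m) + ((-3)^m(-8m - 26)) = ((-3)^m(2m + 5) - 5) + ((-3)^m(-8m - 26)).
Simplifying, A(m+1) = -6(-3)^m·m - 21(-3)^m - 5 = (-3)^(m+1)(2(m+1) + 5) - 5,
which is the closed form with N = m+1.
By induction, the statement is established for all N ≥ 1.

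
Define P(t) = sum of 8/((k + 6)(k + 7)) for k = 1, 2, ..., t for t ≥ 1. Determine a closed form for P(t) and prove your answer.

P(t) = 8t/(7(t + 7))

We claim P(t) = 8t/(7(t + 7)) for all t ≥ 1.
When t = 1: P(1) = 1/7, and the closed form gives 1/7. They agree.
Inductive step: suppose the statement holds for some k ≥ 1, so P(k) = 8k/(7(k + 7)).
Then P(k+1) = P(k) + (8/((k + 7)(k + 8))) = (8k/(7(k + 7))) + (8/((k + 7)(k + 8))).
Simplifying, P(k+1) = 8(k + 1)/(7(k + 8)) = 8(k+1)/(7((k+1) + 7)),
which is the closed form with t = k+1.
Hence, by induction on t, the claim holds for every t ≥ 1.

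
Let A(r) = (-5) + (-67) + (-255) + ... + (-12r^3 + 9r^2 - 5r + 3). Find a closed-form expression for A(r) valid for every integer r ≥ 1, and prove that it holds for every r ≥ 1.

A(r) = -r(3r^3 + 3r^2 + r - 2)

We claim A(r) = -r(3r^3 + 3r^2 + r - 2) for all r ≥ 1.
Base case (r = 1): A(1) = -5, and the closed form gives -5. They agree.
For the inductive step, assume it holds for an arbitrary p ≥ 1, so A(p) = p(-3p^3 - 3p^2 - p + 2).
Then A(p+1) = A(p) + (-12p^3 - 27p^2 - 23p - 5) = (p(-3p^3 - 3p^2 - p + 2)) + (-12p^3 - 27p^2 - 23p - 5).
Simplifying, A(p+1) = -(p + 1)(3p^3 + 12p^2 + 16p + 5) = -(p+1)(3(p+1)^3 + 3(p+1)^2 + (p+1) - 2),
which is the closed form with r = p+1.
By the principle of mathematical induction, the result holds for all r ≥ 1.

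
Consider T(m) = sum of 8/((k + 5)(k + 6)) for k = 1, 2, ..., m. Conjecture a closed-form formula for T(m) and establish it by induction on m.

T(m) = 4m/(3(m + 6))

We claim T(m) = 4m/(3(m + 6)) for all m ≥ 1.
Base case (m = 1): T(1) = 4/21, and the closed form gives 4/21. They agree.
Suppose the result is true for m = k, so T(k) = 4k/(3(k + 6)).
Then T(k+1) = T(k) + (8/((k + 6)(k + 7))) = (4k/(3(k + 6))) + (8/((k + 6)(k + 7))).
Simplifying, T(k+1) = 4(k + 1)/(3(k + 7)) = 4(k+1)/(3((k+1) + 6)),
which is the closed form with m = k+1.
By induction, the statement is established for all m ≥ 1.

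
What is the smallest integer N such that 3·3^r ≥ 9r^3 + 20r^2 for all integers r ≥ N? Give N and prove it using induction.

At r = 6: 2187 < 2664, so the inequality fails and N ≥ 7. We prove 3·3^r ≥ 9r^3 + 20r^2 for all r ≥ 7.
Base step (r = 7): 3·3^r = 6561 and 9r^3 + 20r^2 = 4067, so 6561 ≥ 4067.
Inductive step: suppose the statement holds for some j ≥ 7, so 3·3^j ≥ 9j^3 + 20j^2.
Then 3·3^(j + 1) = 3·(3·3^j) ≥ 3·(9j^3 + 20j^2).
Also, for j ≥ 7 we have 3·(9j^3 + 20j^2) ≥ 9(j+1)^3 + 20(j+1)^2, since 3·(9j^3 + 20j^2) − (9(j+1)^3 + 20(j+1)^2) = 18j^3 + 13j^2 - 67j - 29, which is nonnegative for all j ≥ 7.
Combining, 3·3^(j + 1) ≥ 9(j+1)^3 + 20(j+1)^2.
By induction, the statement is established for all r ≥ 7.
Hence the smallest such N is 7.

N = 7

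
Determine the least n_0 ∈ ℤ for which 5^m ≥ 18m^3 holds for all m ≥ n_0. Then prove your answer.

At m = 4: 625 < 1152, so the inequality fails and n_0 ≥ 5. We prove 5^m ≥ 18m^3 for all m ≥ 5.
When m = 5: 5^m = 3125 and 18m^3 = 2250, so 3125 ≥ 2250.
For the inductive step, assume it holds for an arbitrary j ≥ 5, so 5^j ≥ 18j^3.
Then 5^(j + 1) = 5·(5^j) ≥ 5·(18j^3).
Also, for j ≥ 5 we have 5·(18j^3) ≥ 18(j+1)^3, since 5 ≥ (1 + 1/j)^3 for all j ≥ 5.
Combining, 5^(j + 1) ≥ 18(j+1)^3.
This completes the induction.
Hence the smallest such n_0 is 5.

n_0 = 5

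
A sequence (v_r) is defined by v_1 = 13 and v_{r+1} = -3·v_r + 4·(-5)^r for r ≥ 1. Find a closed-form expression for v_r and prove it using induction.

v_r = -(-3)^r - 2(-5)^r

Computing the first terms: v_1 = 13, v_2 = -59, v_3 = 277. This suggests v_r = -(-3)^r - 2(-5)^r.
Base case (r = 1): the formula gives 13 = 13 = v_1.
Suppose the result is true for r = i, so v_i = -(-3)^i - 2(-5)^i.
Then v_{i+1} = -3·v_i + 4·(-5)^i = -3·(-(-3)^i - 2(-5)^i) + 4·(-5)^i = -(-3)^(i + 1) - 2(-5)^(i + 1),
which is the claimed formula at r = i+1.
By the principle of mathematical induction, the result holds for all r ≥ 1.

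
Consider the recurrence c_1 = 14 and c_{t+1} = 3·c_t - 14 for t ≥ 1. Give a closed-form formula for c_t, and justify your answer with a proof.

Computing the first terms: c_1 = 14, c_2 = 28, c_3 = 70. This suggests c_t = 7·3^(t - 1) + 7.
For the base case t = 1: the formula gives 14 = 14 = c_1.
Inductive step: assume the claim holds for t = k, so c_k = 7·3^(k - 1) + 7.
Then c_{k+1} = 3·c_k - 14 = 3·(7·3^(k - 1) + 7) - 14 = 7·3^k + 7 = 7·3^((k+1) - 1) + 7,
which is the claimed formula at t = k+1.
Hence, by induction on t, the claim holds for every t ≥ 1.

c_t = 7·3^(t - 1) + 7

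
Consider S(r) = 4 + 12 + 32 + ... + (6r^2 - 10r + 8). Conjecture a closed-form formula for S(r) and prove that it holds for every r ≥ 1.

S(r) = 2r(r^2 - r + 2)

We claim S(r) = 2r(r^2 - r + 2) for all r ≥ 1.
When r = 1: S(1) = 4, and the closed form gives 4. They agree.
Suppose the result is true for r = k, so S(k) = 2k(k^2 - k + 2).
Then S(k+1) = S(k) + (6k^2 + 2k + 4) = (2k(k^2 - k + 2)) + (6k^2 + 2k + 4).
Simplifying, S(k+1) = 2(k + 1)(k^2 + k + 2) = 2(k+1)((k+1)^2 - (k+1) + 2),
which is the closed form with r = k+1.
By induction, the statement is established for all r ≥ 1.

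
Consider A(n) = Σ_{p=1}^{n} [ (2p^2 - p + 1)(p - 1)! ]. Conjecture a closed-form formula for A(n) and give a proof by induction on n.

We claim A(n) = (2n + 1)n! - 1 for all n ≥ 1.
Base step (n = 1): A(1) = 2, and the closed form gives 2. They agree.
Inductive step: assume the claim holds for n = p, so A(p) = (2p + 1)p! - 1.
Then A(p+1) = A(p) + ((2p^2 + 3p + 2)p!) = ((2p + 1)p! - 1) + ((2p^2 + 3p + 2)p!).
Simplifying, A(p+1) = (2(p+1) + 1)(p+1)! - 1,
which is the closed form with n = p+1.
This completes the induction.

A(n) = (2n + 1)n! - 1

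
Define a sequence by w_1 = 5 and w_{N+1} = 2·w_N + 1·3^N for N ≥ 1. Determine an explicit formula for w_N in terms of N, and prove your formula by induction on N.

w_N = 2^N + 3^N

Computing the first terms: w_1 = 5, w_2 = 13, w_3 = 35. This suggests w_N = 2^N + 3^N.
Base case (N = 1): the formula gives 5 = 5 = w_1.
Inductive step: suppose the statement holds for some p ≥ 1, so w_p = 2^p + 3^p.
Then w_{p+1} = 2·w_p + 1·3^p = 2·(2^p + 3^p) + 1·3^p = 2^(p + 1) + 3^(p + 1),
which is the claimed formula at N = p+1.
By induction, the statement is established for all N ≥ 1.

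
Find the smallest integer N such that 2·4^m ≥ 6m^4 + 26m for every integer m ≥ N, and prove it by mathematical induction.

At m = 5: 2048 < 3880, so the inequality fails and N ≥ 6. We prove 2·4^m ≥ 6m^4 + 26m for all m ≥ 6.
Base case (m = 6): 2·4^m = 8192 and 6m^4 + 26m = 7932, so 8192 ≥ 7932.
Suppose the result is true for m = j, so 2·4^j ≥ 6j^4 + 26j.
Then 2·4^(j + 1) = 4·(2·4^j) ≥ 4·(6j^4 + 26j).
Also, for j ≥ 6 we have 4·(6j^4 + 26j) ≥ 6(j+1)^4 + 26(j+1), since 4·(6j^4 + 26j) − (6(j+1)^4 + 26(j+1)) = 18j^4 - 24j^3 - 36j^2 + 54j - 32, which is nonnegative for all j ≥ 6.
Combining, 2·4^(j + 1) ≥ 6(j+1)^4 + 26(j+1).
By induction, the statement is established for all m ≥ 6.
Hence the smallest such N is 6.

N = 6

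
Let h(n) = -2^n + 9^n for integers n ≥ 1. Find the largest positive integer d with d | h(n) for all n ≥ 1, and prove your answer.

Computing the first values: h(1) = 7 and h(2) = 77; gcd(7, 77) = 7, so d ≤ 7.
We prove 7 | -2^n + 9^n for all n ≥ 1 by induction on n.
When n = 1: h(1) = 7 = 7·(1), so 7 | h(1).
For the inductive step, assume it holds for an arbitrary m ≥ 1, i.e. 7 | h(m). Then
9^{m+1} − 2^{m+1} = 9·9^m − 2·2^m = 9·(9^m − 2^m) + (7)·2^m. The first term is divisible by 7 by the inductive hypothesis, and the second term (7)·2^m is divisible by 7 since 7 | 7. Hence 7 | h(m+1).
Hence, by induction on n, the claim holds for every n ≥ 1.
Therefore the largest such d is 7.

d = 7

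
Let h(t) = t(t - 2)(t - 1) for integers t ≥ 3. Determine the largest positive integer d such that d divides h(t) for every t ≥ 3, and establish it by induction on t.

Computing the first values: h(3) = 6 and h(4) = 24; gcd(6, 24) = 6, so d ≤ 6.
We prove 6 | t(t - 2)(t - 1) for all t ≥ 3 by induction on t.
Base step (t = 3): h(3) = 6 = 6·(1), so 6 | h(3).
Suppose the result is true for t = p, i.e. 6 | h(p). Then
h(p+1) − h(p) = (p-1)·p·(p+1) − (p-2)·(p-1)·p = (p-1)·p·[(p+1) − (p-2)] = 3·(p-1)·p. The product of 2 consecutive integers is divisible by (2)! = 2, so h(p+1) − h(p) is divisible by 3·2 = 6. By the inductive hypothesis 6 | h(p), hence 6 | h(p+1).
This completes the induction.
Therefore the largest such d is 6.

d = 6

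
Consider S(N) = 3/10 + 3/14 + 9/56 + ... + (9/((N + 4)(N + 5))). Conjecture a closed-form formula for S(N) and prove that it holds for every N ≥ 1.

We claim S(N) = 9N/(5(N + 5)) for all N ≥ 1.
When N = 1: S(1) = 3/10, and the closed form gives 3/10. They agree.
Inductive step: suppose the statement holds for some m ≥ 1, so S(m) = 9m/(5(m + 5)).
Then S(m+1) = S(m) + (9/((m + 5)(m + 6))) = (9m/(5(m + 5))) + (9/((m + 5)(m + 6))).
Simplifying, S(m+1) = 9(m + 1)/(5(m + 6)) = 9(m+1)/(5((m+1) + 5)),
which is the closed form with N = m+1.
By the principle of mathematical induction, the result holds for all N ≥ 1.

S(N) = 9N/(5(N + 5))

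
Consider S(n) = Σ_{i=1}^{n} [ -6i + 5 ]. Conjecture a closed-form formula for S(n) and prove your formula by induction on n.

We claim S(n) = -n(3n - 2) for all n ≥ 1.
Base step (n = 1): S(1) = -1, and the closed form gives -1. They agree.
Inductive step: assume the claim holds for n = i, so S(i) = i(-3i + 2).
Then S(i+1) = S(i) + (-6i - 1) = (i(-3i + 2)) + (-6i - 1).
Simplifying, S(i+1) = -(i + 1)(3i + 1) = -(i+1)(3(i+1) - 2),
which is the closed form with n = i+1.
By the principle of mathematical induction, the result holds for all n ≥ 1.

S(n) = -n(3n - 2)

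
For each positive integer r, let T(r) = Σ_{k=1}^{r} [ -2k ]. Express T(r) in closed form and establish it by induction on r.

T(r) = -r(r + 1)

We claim T(r) = -r(r + 1) for all r ≥ 1.
When r = 1: T(1) = -2, and the closed form gives -2. They agree.
For the inductive step, assume it holds for an arbitrary k ≥ 1, so T(k) = k(-k - 1).
Then T(k+1) = T(k) + (-2k - 2) = (k(-k - 1)) + (-2k - 2).
Simplifying, T(k+1) = -(k + 1)(k + 2) = -(k+1)((k+1) + 1),
which is the closed form with r = k+1.
By induction, the statement is established for all r ≥ 1.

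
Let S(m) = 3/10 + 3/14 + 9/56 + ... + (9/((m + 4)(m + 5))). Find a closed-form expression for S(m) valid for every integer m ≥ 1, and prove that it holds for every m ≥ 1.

S(m) = 9m/(5(m + 5))

We claim S(m) = 9m/(5(m + 5)) for all m ≥ 1.
For the base case m = 1: S(1) = 3/10, and the closed form gives 3/10. They agree.
Inductive step: assume the claim holds for m = r, so S(r) = 9r/(5(r + 5)).
Then S(r+1) = S(r) + (9/((r + 5)(r + 6))) = (9r/(5(r + 5))) + (9/((r + 5)(r + 6))).
Simplifying, S(r+1) = 9(r + 1)/(5(r + 6)) = 9(r+1)/(5((r+1) + 5)),
which is the closed form with m = r+1.
By the principle of mathematical induction, the result holds for all m ≥ 1.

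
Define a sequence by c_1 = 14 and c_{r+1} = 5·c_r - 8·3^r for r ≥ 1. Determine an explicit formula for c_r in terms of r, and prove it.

c_r = 4·3^r + 2·5^(r - 1)

Computing the first terms: c_1 = 14, c_2 = 46, c_3 = 158. This suggests c_r = 4·3^r + 2·5^(r - 1).
Base step (r = 1): the formula gives 14 = 14 = c_1.
For the inductive step, assume it holds for an arbitrary m ≥ 1, so c_m = 4·3^m + 2·5^(m - 1).
Then c_{m+1} = 5·c_m - 8·3^m = 5·(4·3^m + 2·5^(m - 1)) - 8·3^m = 4·3^(m + 1) + 2·5^m = 4·3^(m+1) + 2·5^((m+1) - 1),
which is the claimed formula at r = m+1.
Hence, by induction on r, the claim holds for every r ≥ 1.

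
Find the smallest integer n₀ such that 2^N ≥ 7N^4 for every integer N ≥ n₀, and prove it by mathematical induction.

n₀ = 21

At N = 20: 1048576 < 1120000, so the inequality fails and n₀ ≥ 21. We prove 2^N ≥ 7N^4 for all N ≥ 21.
For the base case N = 21: 2^N = 2097152 and 7N^4 = 1361367, so 2097152 ≥ 1361367.
Suppose the result is true for N = k, so 2^k ≥ 7k^4.
Then 2^(k + 1) = 2·(2^k) ≥ 2·(7k^4).
Also, for k ≥ 21 we have 2·(7k^4) ≥ 7(k+1)^4, since 2 ≥ (1 + 1/k)^4 for all k ≥ 21.
Combining, 2^(k + 1) ≥ 7(k+1)^4.
Hence, by induction on N, the claim holds for every N ≥ 21.
Hence the smallest such n₀ is 21.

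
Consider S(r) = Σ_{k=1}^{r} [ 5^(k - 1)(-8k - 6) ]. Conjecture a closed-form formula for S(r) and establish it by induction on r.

We claim S(r) = -5^r(2r + 1) + 1 for all r ≥ 1.
For the base case r = 1: S(1) = -14, and the closed form gives -14. They agree.
Inductive step: suppose the statement holds for some k ≥ 1, so S(k) = -5^k(2k + 1) + 1.
Then S(k+1) = S(k) + (5^k(-8k - 14)) = (-5^k(2k + 1) + 1) + (5^k(-8k - 14)).
Simplifying, S(k+1) = -10·5^k·k - 15·5^k + 1 = -5^(k+1)(2(k+1) + 1) + 1,
which is the closed form with r = k+1.
Hence, by induction on r, the claim holds for every r ≥ 1.

S(r) = -5^r(2r + 1) + 1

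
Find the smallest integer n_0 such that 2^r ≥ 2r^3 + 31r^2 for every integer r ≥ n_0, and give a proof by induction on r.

n_0 = 14

At r = 13: 8192 < 9633, so the inequality fails and n_0 ≥ 14. We prove 2^r ≥ 2r^3 + 31r^2 for all r ≥ 14.
Base step (r = 14): 2^r = 16384 and 2r^3 + 31r^2 = 11564, so 16384 ≥ 11564.
For the inductive step, assume it holds for an arbitrary j ≥ 14, so 2^j ≥ 2j^3 + 31j^2.
Then 2^(j + 1) = 2·(2^j) ≥ 2·(2j^3 + 31j^2).
Also, for j ≥ 14 we have 2·(2j^3 + 31j^2) ≥ 2(j+1)^3 + 31(j+1)^2, since 2·(2j^3 + 31j^2) − (2(j+1)^3 + 31(j+1)^2) = 2j^3 + 25j^2 - 68j - 33, which is nonnegative for all j ≥ 14.
Combining, 2^(j + 1) ≥ 2(j+1)^3 + 31(j+1)^2.
By induction, the statement is established for all r ≥ 14.
Hence the smallest such n_0 is 14.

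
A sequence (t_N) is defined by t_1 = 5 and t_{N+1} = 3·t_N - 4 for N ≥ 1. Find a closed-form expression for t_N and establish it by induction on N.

Computing the first terms: t_1 = 5, t_2 = 11, t_3 = 29. This suggests t_N = 3^N + 2.
For the base case N = 1: the formula gives 5 = 5 = t_1.
Inductive step: suppose the statement holds for some k ≥ 1, so t_k = 3^k + 2.
Then t_{k+1} = 3·t_k - 4 = 3·(3^k + 2) - 4 = 3^(k + 1) + 2,
which is the claimed formula at N = k+1.
This completes the induction.

t_N = 3^N + 2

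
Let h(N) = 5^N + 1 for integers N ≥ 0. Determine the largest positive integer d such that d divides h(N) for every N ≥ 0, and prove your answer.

Computing the first values: h(0) = 2 and h(1) = 6; gcd(2, 6) = 2, so d ≤ 2.
We prove 2 | 5^N + 1 for all N ≥ 0 by induction on N.
Base case (N = 0): h(0) = 2 = 2·(1), so 2 | h(0).
Inductive step: suppose the statement holds for some m ≥ 0, i.e. 2 | h(m). Then
h(m+1) = 5^(m+1) + 1 = 5·(5^m + 1) - 4 = 5·h(m) - 4. The first term is divisible by 2 by the inductive hypothesis, and -4 is divisible by 2. Hence 2 | h(m+1).
By the principle of mathematical induction, the result holds for all N ≥ 0.
Therefore the largest such d is 2.

d = 2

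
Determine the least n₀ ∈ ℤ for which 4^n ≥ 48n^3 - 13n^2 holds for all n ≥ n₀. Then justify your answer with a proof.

n₀ = 7

At n = 6: 4096 < 9900, so the inequality fails and n₀ ≥ 7. We prove 4^n ≥ 48n^3 - 13n^2 for all n ≥ 7.
When n = 7: 4^n = 16384 and 48n^3 - 13n^2 = 15827, so 16384 ≥ 15827.
Inductive step: suppose the statement holds for some k ≥ 7, so 4^k ≥ 48k^3 - 13k^2.
Then 4^(k + 1) = 4·(4^k) ≥ 4·(48k^3 - 13k^2).
Also, for k ≥ 7 we have 4·(48k^3 - 13k^2) ≥ 48(k+1)^3 - 13(k+1)^2, since 4·(48k^3 - 13k^2) − (48(k+1)^3 - 13(k+1)^2) = 144k^3 - 183k^2 - 118k - 35, which is nonnegative for all k ≥ 7.
Combining, 4^(k + 1) ≥ 48(k+1)^3 - 13(k+1)^2.
This completes the induction.
Hence the smallest such n₀ is 7.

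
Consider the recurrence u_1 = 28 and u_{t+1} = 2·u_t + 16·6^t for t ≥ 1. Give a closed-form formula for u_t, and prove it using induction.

Computing the first terms: u_1 = 28, u_2 = 152, u_3 = 880. This suggests u_t = 2^(t + 1) + 4·6^t.
When t = 1: the formula gives 28 = 28 = u_1.
For the inductive step, assume it holds for an arbitrary r ≥ 1, so u_r = 2^(r + 1) + 4·6^r.
Then u_{r+1} = 2·u_r + 16·6^r = 2·(2^(r + 1) + 4·6^r) + 16·6^r = 2^(r + 2) + 4·6^(r + 1) = 2^((r+1) + 1) + 4·6^(r+1),
which is the claimed formula at t = r+1.
Hence, by induction on t, the claim holds for every t ≥ 1.

u_t = 2^(t + 1) + 4·6^t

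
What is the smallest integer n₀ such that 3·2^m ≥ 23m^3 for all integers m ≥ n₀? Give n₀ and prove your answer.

At m = 14: 49152 < 63112, so the inequality fails and n₀ ≥ 15. We prove 3·2^m ≥ 23m^3 for all m ≥ 15.
When m = 15: 3·2^m = 98304 and 23m^3 = 77625, so 98304 ≥ 77625.
Suppose the result is true for m = k, so 3·2^k ≥ 23k^3.
Then 3·2^(k + 1) = 2·(3·2^k) ≥ 2·(23k^3).
Also, for k ≥ 15 we have 2·(23k^3) ≥ 23(k+1)^3, since 2 ≥ (1 + 1/k)^3 for all k ≥ 15.
Combining, 3·2^(k + 1) ≥ 23(k+1)^3.
By induction, the statement is established for all m ≥ 15.
Hence the smallest such n₀ is 15.

n₀ = 15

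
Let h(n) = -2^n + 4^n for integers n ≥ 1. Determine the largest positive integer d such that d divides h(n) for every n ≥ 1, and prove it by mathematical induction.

d = 2

Computing the first values: h(1) = 2 and h(2) = 12; gcd(2, 12) = 2, so d ≤ 2.
We prove 2 | -2^n + 4^n for all n ≥ 1 by induction on n.
Base step (n = 1): h(1) = 2 = 2·(1), so 2 | h(1).
Suppose the result is true for n = m, i.e. 2 | h(m). Then
4^{m+1} − 2^{m+1} = 4·4^m − 2·2^m = 4·(4^m − 2^m) + (2)·2^m. The first term is divisible by 2 by the inductive hypothesis, and the second term (2)·2^m is divisible by 2 since 2 | 2. Hence 2 | h(m+1).
This completes the induction.
Therefore the largest such d is 2.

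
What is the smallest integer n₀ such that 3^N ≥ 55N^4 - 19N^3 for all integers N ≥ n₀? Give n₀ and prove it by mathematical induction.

n₀ = 13

At N = 12: 531441 < 1107648, so the inequality fails and n₀ ≥ 13. We prove 3^N ≥ 55N^4 - 19N^3 for all N ≥ 13.
For the base case N = 13: 3^N = 1594323 and 55N^4 - 19N^3 = 1529112, so 1594323 ≥ 1529112.
Inductive step: suppose the statement holds for some r ≥ 13, so 3^r ≥ 55r^4 - 19r^3.
Then 3^(r + 1) = 3·(3^r) ≥ 3·(55r^4 - 19r^3).
Also, for r ≥ 13 we have 3·(55r^4 - 19r^3) ≥ 55(r+1)^4 - 19(r+1)^3, since 3·(55r^4 - 19r^3) − (55(r+1)^4 - 19(r+1)^3) = 110r^4 - 258r^3 - 273r^2 - 163r - 36, which is nonnegative for all r ≥ 13.
Combining, 3^(r + 1) ≥ 55(r+1)^4 - 19(r+1)^3.
This completes the induction.
Hence the smallest such n₀ is 13.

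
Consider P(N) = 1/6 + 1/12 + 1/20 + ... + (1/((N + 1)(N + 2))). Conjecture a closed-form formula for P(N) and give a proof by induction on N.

P(N) = N/(2(N + 2))

We claim P(N) = N/(2(N + 2)) for all N ≥ 1.
For the base case N = 1: P(1) = 1/6, and the closed form gives 1/6. They agree.
Inductive step: assume the claim holds for N = k, so P(k) = k/(2(k + 2)).
Then P(k+1) = P(k) + (1/((k + 2)(k + 3))) = (k/(2(k + 2))) + (1/((k + 2)(k + 3))).
Simplifying, P(k+1) = (k + 1)/(2(k + 3)) = (k+1)/(2((k+1) + 2)),
which is the closed form with N = k+1.
By induction, the statement is established for all N ≥ 1.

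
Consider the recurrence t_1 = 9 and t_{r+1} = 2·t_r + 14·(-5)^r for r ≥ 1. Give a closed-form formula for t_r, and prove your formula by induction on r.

Computing the first terms: t_1 = 9, t_2 = -52, t_3 = 246. This suggests t_r = -2(-5)^r - 2^(r - 1).
For the base case r = 1: the formula gives 9 = 9 = t_1.
Suppose the result is true for r = p, so t_p = -2(-5)^p - 2^(p - 1).
Then t_{p+1} = 2·t_p + 14·(-5)^p = 2·(-2(-5)^p - 2^(p - 1)) + 14·(-5)^p = -2(-5)^(p + 1) - 2^p = -2(-5)^(p+1) - 2^((p+1) - 1),
which is the claimed formula at r = p+1.
By the principle of mathematical induction, the result holds for all r ≥ 1.

t_r = -2(-5)^r - 2^(r - 1)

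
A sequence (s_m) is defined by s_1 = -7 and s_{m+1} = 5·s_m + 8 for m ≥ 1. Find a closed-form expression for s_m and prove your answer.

Computing the first terms: s_1 = -7, s_2 = -27, s_3 = -127. This suggests s_m = -5^m - 2.
For the base case m = 1: the formula gives -7 = -7 = s_1.
For the inductive step, assume it holds for an arbitrary k ≥ 1, so s_k = -5^k - 2.
Then s_{k+1} = 5·s_k + 8 = 5·(-5^k - 2) + 8 = -5^(k + 1) - 2,
which is the claimed formula at m = k+1.
By the principle of mathematical induction, the result holds for all m ≥ 1.

s_m = -5^m - 2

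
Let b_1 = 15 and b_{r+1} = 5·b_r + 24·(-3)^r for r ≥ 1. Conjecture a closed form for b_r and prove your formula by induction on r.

b_r = (-3)^(r + 1) + 6·5^(r - 1)

Computing the first terms: b_1 = 15, b_2 = 3, b_3 = 231. This suggests b_r = (-3)^(r + 1) + 6·5^(r - 1).
For the base case r = 1: the formula gives 15 = 15 = b_1.
Inductive step: suppose the statement holds for some i ≥ 1, so b_i = (-3)^(i + 1) + 6·5^(i - 1).
Then b_{i+1} = 5·b_i + 24·(-3)^i = 5·((-3)^(i + 1) + 6·5^(i - 1)) + 24·(-3)^i = (-3)^(i + 2) + 6·5^i = (-3)^((i+1) + 1) + 6·5^((i+1) - 1),
which is the claimed formula at r = i+1.
By the principle of mathematical induction, the result holds for all r ≥ 1.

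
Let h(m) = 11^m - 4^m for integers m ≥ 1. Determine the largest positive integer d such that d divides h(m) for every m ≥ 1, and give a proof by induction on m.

Computing the first values: h(1) = 7 and h(2) = 105; gcd(7, 105) = 7, so d ≤ 7.
We prove 7 | 11^m - 4^m for all m ≥ 1 by induction on m.
When m = 1: h(1) = 7 = 7·(1), so 7 | h(1).
Inductive step: assume the claim holds for m = r, i.e. 7 | h(r). Then
11^{r+1} − 4^{r+1} = 11·11^r − 4·4^r = 11·(11^r − 4^r) + (7)·4^r. The first term is divisible by 7 by the inductive hypothesis, and the second term (7)·4^r is divisible by 7 since 7 | 7. Hence 7 | h(r+1).
By induction, the statement is established for all m ≥ 1.
Therefore the largest such d is 7.

d = 7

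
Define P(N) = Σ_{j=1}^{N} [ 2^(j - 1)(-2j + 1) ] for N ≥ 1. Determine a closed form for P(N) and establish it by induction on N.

P(N) = 2^N(-2N + 3) - 3

We claim P(N) = 2^N(-2N + 3) - 3 for all N ≥ 1.
Base case (N = 1): P(1) = -1, and the closed form gives -1. They agree.
Inductive step: suppose the statement holds for some j ≥ 1, so P(j) = 2^j(-2j + 3) - 3.
Then P(j+1) = P(j) + (2^j(-2j - 1)) = (2^j(-2j + 3) - 3) + (2^j(-2j - 1)).
Simplifying, P(j+1) = 2^(j + 1) - 2^(j + 2)j - 3 = 2^(j+1)(-2(j+1) + 3) - 3,
which is the closed form with N = j+1.
By the principle of mathematical induction, the result holds for all N ≥ 1.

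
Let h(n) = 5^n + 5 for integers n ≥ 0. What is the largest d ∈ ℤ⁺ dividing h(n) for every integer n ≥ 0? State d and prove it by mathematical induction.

Computing the first values: h(0) = 6 and h(1) = 10; gcd(6, 10) = 2, so d ≤ 2.
We prove 2 | 5^n + 5 for all n ≥ 0 by induction on n.
For the base case n = 0: h(0) = 6 = 2·(3), so 2 | h(0).
Inductive step: suppose the statement holds for some p ≥ 0, i.e. 2 | h(p). Then
h(p+1) = 5^(p+1) + 5 = 5·(5^p + 5) - 20 = 5·h(p) - 20. The first term is divisible by 2 by the inductive hypothesis, and -20 is divisible by 2. Hence 2 | h(p+1).
By induction, the statement is established for all n ≥ 0.
Therefore the largest such d is 2.

d = 2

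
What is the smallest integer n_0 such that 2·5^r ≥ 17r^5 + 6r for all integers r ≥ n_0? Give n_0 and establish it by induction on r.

n_0 = 8

At r = 7: 156250 < 285761, so the inequality fails and n_0 ≥ 8. We prove 2·5^r ≥ 17r^5 + 6r for all r ≥ 8.
Base step (r = 8): 2·5^r = 781250 and 17r^5 + 6r = 557104, so 781250 ≥ 557104.
Suppose the result is true for r = j, so 2·5^j ≥ 17j^5 + 6j.
Then 2·5^(j + 1) = 5·(2·5^j) ≥ 5·(17j^5 + 6j).
Also, for j ≥ 8 we have 5·(17j^5 + 6j) ≥ 17(j+1)^5 + 6(j+1), since 5·(17j^5 + 6j) − (17(j+1)^5 + 6(j+1)) = 68j^5 - 85j^4 - 170j^3 - 170j^2 - 61j - 23, which is nonnegative for all j ≥ 8.
Combining, 2·5^(j + 1) ≥ 17(j+1)^5 + 6(j+1).
By the principle of mathematical induction, the result holds for all r ≥ 8.
Hence the smallest such n_0 is 8.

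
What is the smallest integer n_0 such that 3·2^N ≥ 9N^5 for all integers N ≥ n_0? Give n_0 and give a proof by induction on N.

n_0 = 25

At N = 24: 50331648 < 71663616, so the inequality fails and n_0 ≥ 25. We prove 3·2^N ≥ 9N^5 for all N ≥ 25.
For the base case N = 25: 3·2^N = 100663296 and 9N^5 = 87890625, so 100663296 ≥ 87890625.
Inductive step: assume the claim holds for N = r, so 3·2^r ≥ 9r^5.
Then 3·2^(r + 1) = 2·(3·2^r) ≥ 2·(9r^5).
Also, for r ≥ 25 we have 2·(9r^5) ≥ 9(r+1)^5, since 2 ≥ (1 + 1/r)^5 for all r ≥ 25.
Combining, 3·2^(r + 1) ≥ 9(r+1)^5.
By induction, the statement is established for all N ≥ 25.
Hence the smallest such n_0 is 25.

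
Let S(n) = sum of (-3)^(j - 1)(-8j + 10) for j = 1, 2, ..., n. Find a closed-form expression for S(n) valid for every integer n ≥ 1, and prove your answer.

S(n) = 2(-3)^n(n - 1) + 2

We claim S(n) = 2(-3)^n(n - 1) + 2 for all n ≥ 1.
Base case (n = 1): S(1) = 2, and the closed form gives 2. They agree.
Suppose the result is true for n = j, so S(j) = 2(-3)^j(j - 1) + 2.
Then S(j+1) = S(j) + ((-3)^j(-8j + 2)) = (2(-3)^j(j - 1) + 2) + ((-3)^j(-8j + 2)).
Simplifying, S(j+1) = -6(-3)^j·j + 2 = 2(-3)^(j+1)((j+1) - 1) + 2,
which is the closed form with n = j+1.
By the principle of mathematical induction, the result holds for all n ≥ 1.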